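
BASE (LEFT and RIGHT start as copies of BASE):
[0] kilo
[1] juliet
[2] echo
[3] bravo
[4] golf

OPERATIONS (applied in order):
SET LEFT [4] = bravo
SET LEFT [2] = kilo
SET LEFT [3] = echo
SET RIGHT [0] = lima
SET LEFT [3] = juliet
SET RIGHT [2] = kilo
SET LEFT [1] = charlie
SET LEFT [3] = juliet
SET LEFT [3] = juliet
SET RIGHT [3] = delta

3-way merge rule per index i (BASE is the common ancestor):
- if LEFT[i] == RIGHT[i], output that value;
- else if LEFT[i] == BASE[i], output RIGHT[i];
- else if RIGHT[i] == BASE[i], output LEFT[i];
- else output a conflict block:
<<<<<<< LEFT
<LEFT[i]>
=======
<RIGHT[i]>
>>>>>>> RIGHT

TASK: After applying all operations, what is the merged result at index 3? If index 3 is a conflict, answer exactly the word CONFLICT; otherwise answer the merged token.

Answer: CONFLICT

Derivation:
Final LEFT:  [kilo, charlie, kilo, juliet, bravo]
Final RIGHT: [lima, juliet, kilo, delta, golf]
i=0: L=kilo=BASE, R=lima -> take RIGHT -> lima
i=1: L=charlie, R=juliet=BASE -> take LEFT -> charlie
i=2: L=kilo R=kilo -> agree -> kilo
i=3: BASE=bravo L=juliet R=delta all differ -> CONFLICT
i=4: L=bravo, R=golf=BASE -> take LEFT -> bravo
Index 3 -> CONFLICT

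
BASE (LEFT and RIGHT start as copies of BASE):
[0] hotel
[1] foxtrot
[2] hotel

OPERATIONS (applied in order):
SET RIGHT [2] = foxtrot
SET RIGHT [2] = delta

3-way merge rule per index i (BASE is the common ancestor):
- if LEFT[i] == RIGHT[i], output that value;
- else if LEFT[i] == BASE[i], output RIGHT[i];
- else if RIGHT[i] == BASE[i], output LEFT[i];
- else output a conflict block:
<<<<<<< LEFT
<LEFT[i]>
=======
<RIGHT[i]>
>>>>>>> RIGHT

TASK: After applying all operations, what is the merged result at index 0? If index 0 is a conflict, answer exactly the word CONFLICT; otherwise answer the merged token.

Answer: hotel

Derivation:
Final LEFT:  [hotel, foxtrot, hotel]
Final RIGHT: [hotel, foxtrot, delta]
i=0: L=hotel R=hotel -> agree -> hotel
i=1: L=foxtrot R=foxtrot -> agree -> foxtrot
i=2: L=hotel=BASE, R=delta -> take RIGHT -> delta
Index 0 -> hotel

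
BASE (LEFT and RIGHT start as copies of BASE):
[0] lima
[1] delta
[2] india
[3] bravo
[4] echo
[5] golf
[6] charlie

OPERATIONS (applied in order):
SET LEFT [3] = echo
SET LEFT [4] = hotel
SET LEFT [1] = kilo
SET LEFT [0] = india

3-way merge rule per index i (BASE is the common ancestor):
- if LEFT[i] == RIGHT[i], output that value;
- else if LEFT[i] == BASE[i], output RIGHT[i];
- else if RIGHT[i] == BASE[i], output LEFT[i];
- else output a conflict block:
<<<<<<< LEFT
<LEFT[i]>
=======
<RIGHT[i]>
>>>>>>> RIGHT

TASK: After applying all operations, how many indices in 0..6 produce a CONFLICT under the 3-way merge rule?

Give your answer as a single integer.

Final LEFT:  [india, kilo, india, echo, hotel, golf, charlie]
Final RIGHT: [lima, delta, india, bravo, echo, golf, charlie]
i=0: L=india, R=lima=BASE -> take LEFT -> india
i=1: L=kilo, R=delta=BASE -> take LEFT -> kilo
i=2: L=india R=india -> agree -> india
i=3: L=echo, R=bravo=BASE -> take LEFT -> echo
i=4: L=hotel, R=echo=BASE -> take LEFT -> hotel
i=5: L=golf R=golf -> agree -> golf
i=6: L=charlie R=charlie -> agree -> charlie
Conflict count: 0

Answer: 0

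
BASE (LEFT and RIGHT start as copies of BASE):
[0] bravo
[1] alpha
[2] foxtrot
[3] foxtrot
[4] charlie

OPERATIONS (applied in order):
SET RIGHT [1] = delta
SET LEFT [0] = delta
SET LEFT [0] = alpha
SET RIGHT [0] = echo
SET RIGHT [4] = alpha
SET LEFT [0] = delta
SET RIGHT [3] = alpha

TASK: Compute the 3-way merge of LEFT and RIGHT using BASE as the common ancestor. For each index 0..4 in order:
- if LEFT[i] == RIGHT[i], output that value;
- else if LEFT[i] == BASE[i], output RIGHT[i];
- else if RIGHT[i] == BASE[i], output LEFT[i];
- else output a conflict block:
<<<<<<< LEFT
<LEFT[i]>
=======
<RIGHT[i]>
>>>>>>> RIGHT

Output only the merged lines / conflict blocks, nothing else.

Answer: <<<<<<< LEFT
delta
=======
echo
>>>>>>> RIGHT
delta
foxtrot
alpha
alpha

Derivation:
Final LEFT:  [delta, alpha, foxtrot, foxtrot, charlie]
Final RIGHT: [echo, delta, foxtrot, alpha, alpha]
i=0: BASE=bravo L=delta R=echo all differ -> CONFLICT
i=1: L=alpha=BASE, R=delta -> take RIGHT -> delta
i=2: L=foxtrot R=foxtrot -> agree -> foxtrot
i=3: L=foxtrot=BASE, R=alpha -> take RIGHT -> alpha
i=4: L=charlie=BASE, R=alpha -> take RIGHT -> alpha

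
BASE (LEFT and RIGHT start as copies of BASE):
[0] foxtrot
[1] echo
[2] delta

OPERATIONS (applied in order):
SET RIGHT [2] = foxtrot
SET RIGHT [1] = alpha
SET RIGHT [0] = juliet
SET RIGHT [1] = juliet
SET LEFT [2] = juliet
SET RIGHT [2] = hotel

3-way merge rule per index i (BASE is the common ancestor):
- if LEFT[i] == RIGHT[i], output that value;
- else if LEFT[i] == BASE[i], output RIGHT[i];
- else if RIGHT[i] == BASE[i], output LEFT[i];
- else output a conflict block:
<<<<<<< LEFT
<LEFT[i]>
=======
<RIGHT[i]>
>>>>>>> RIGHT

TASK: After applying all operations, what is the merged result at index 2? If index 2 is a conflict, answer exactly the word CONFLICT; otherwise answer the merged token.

Final LEFT:  [foxtrot, echo, juliet]
Final RIGHT: [juliet, juliet, hotel]
i=0: L=foxtrot=BASE, R=juliet -> take RIGHT -> juliet
i=1: L=echo=BASE, R=juliet -> take RIGHT -> juliet
i=2: BASE=delta L=juliet R=hotel all differ -> CONFLICT
Index 2 -> CONFLICT

Answer: CONFLICT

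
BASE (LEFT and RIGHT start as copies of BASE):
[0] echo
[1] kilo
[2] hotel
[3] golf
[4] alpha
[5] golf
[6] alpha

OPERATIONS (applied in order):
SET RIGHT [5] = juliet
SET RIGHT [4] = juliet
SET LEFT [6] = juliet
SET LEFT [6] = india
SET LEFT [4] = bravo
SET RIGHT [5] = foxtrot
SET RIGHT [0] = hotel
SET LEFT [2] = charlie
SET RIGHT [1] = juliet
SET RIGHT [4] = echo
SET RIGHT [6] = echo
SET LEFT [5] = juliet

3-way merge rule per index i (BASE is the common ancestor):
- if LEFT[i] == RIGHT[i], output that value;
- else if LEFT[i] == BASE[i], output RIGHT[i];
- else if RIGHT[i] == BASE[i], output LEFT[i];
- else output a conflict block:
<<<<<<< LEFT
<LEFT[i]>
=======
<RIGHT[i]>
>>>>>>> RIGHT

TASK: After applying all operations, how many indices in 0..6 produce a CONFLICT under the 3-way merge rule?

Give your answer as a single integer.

Final LEFT:  [echo, kilo, charlie, golf, bravo, juliet, india]
Final RIGHT: [hotel, juliet, hotel, golf, echo, foxtrot, echo]
i=0: L=echo=BASE, R=hotel -> take RIGHT -> hotel
i=1: L=kilo=BASE, R=juliet -> take RIGHT -> juliet
i=2: L=charlie, R=hotel=BASE -> take LEFT -> charlie
i=3: L=golf R=golf -> agree -> golf
i=4: BASE=alpha L=bravo R=echo all differ -> CONFLICT
i=5: BASE=golf L=juliet R=foxtrot all differ -> CONFLICT
i=6: BASE=alpha L=india R=echo all differ -> CONFLICT
Conflict count: 3

Answer: 3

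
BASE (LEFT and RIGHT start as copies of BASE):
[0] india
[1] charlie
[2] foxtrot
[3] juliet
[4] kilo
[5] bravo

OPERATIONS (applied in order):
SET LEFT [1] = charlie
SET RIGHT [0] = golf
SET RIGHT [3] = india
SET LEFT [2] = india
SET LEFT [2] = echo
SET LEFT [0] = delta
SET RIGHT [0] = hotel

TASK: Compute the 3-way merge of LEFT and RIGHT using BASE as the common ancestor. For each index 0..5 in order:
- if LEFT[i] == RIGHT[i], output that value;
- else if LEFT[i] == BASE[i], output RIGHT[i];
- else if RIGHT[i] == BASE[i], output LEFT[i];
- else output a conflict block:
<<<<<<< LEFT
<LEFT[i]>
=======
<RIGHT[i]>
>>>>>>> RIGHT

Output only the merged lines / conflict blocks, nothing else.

Answer: <<<<<<< LEFT
delta
=======
hotel
>>>>>>> RIGHT
charlie
echo
india
kilo
bravo

Derivation:
Final LEFT:  [delta, charlie, echo, juliet, kilo, bravo]
Final RIGHT: [hotel, charlie, foxtrot, india, kilo, bravo]
i=0: BASE=india L=delta R=hotel all differ -> CONFLICT
i=1: L=charlie R=charlie -> agree -> charlie
i=2: L=echo, R=foxtrot=BASE -> take LEFT -> echo
i=3: L=juliet=BASE, R=india -> take RIGHT -> india
i=4: L=kilo R=kilo -> agree -> kilo
i=5: L=bravo R=bravo -> agree -> bravo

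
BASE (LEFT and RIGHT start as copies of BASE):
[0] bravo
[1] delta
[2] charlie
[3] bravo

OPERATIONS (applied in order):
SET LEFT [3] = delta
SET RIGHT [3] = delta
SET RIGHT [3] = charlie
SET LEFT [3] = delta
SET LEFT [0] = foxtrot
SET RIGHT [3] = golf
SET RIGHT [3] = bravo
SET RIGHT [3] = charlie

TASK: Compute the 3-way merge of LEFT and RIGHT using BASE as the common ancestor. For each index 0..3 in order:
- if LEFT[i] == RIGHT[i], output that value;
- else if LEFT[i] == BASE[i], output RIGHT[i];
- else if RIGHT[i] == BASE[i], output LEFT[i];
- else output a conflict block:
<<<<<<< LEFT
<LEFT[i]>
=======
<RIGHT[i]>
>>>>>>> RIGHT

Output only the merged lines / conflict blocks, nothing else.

Final LEFT:  [foxtrot, delta, charlie, delta]
Final RIGHT: [bravo, delta, charlie, charlie]
i=0: L=foxtrot, R=bravo=BASE -> take LEFT -> foxtrot
i=1: L=delta R=delta -> agree -> delta
i=2: L=charlie R=charlie -> agree -> charlie
i=3: BASE=bravo L=delta R=charlie all differ -> CONFLICT

Answer: foxtrot
delta
charlie
<<<<<<< LEFT
delta
=======
charlie
>>>>>>> RIGHT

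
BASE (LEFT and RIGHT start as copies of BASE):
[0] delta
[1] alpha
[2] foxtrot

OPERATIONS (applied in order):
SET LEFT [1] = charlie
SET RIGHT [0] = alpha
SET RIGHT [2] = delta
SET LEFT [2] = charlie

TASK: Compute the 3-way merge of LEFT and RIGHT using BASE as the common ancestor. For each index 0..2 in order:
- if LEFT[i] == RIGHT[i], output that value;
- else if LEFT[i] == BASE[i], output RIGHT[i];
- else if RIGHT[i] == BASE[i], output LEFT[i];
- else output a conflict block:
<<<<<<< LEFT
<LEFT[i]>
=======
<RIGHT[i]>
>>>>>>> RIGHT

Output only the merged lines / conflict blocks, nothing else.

Answer: alpha
charlie
<<<<<<< LEFT
charlie
=======
delta
>>>>>>> RIGHT

Derivation:
Final LEFT:  [delta, charlie, charlie]
Final RIGHT: [alpha, alpha, delta]
i=0: L=delta=BASE, R=alpha -> take RIGHT -> alpha
i=1: L=charlie, R=alpha=BASE -> take LEFT -> charlie
i=2: BASE=foxtrot L=charlie R=delta all differ -> CONFLICT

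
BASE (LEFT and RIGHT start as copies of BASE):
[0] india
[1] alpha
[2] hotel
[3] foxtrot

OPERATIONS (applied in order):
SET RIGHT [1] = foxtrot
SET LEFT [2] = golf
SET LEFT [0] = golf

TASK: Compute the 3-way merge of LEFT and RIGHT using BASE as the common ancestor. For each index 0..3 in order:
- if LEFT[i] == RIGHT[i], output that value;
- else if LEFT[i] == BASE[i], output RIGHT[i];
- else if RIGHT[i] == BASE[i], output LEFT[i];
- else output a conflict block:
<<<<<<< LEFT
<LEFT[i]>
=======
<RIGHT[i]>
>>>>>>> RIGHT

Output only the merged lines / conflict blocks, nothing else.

Final LEFT:  [golf, alpha, golf, foxtrot]
Final RIGHT: [india, foxtrot, hotel, foxtrot]
i=0: L=golf, R=india=BASE -> take LEFT -> golf
i=1: L=alpha=BASE, R=foxtrot -> take RIGHT -> foxtrot
i=2: L=golf, R=hotel=BASE -> take LEFT -> golf
i=3: L=foxtrot R=foxtrot -> agree -> foxtrot

Answer: golf
foxtrot
golf
foxtrot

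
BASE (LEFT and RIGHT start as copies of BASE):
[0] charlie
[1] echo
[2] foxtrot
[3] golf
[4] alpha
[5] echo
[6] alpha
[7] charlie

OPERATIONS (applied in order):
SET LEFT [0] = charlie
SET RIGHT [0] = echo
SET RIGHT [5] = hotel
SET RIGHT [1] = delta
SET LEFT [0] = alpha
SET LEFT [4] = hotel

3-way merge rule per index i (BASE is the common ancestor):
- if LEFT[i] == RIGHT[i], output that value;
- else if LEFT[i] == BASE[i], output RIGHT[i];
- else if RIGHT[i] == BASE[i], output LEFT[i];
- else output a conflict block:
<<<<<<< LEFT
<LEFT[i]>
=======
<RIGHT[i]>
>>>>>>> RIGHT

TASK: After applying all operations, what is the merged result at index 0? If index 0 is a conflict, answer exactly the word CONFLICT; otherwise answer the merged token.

Answer: CONFLICT

Derivation:
Final LEFT:  [alpha, echo, foxtrot, golf, hotel, echo, alpha, charlie]
Final RIGHT: [echo, delta, foxtrot, golf, alpha, hotel, alpha, charlie]
i=0: BASE=charlie L=alpha R=echo all differ -> CONFLICT
i=1: L=echo=BASE, R=delta -> take RIGHT -> delta
i=2: L=foxtrot R=foxtrot -> agree -> foxtrot
i=3: L=golf R=golf -> agree -> golf
i=4: L=hotel, R=alpha=BASE -> take LEFT -> hotel
i=5: L=echo=BASE, R=hotel -> take RIGHT -> hotel
i=6: L=alpha R=alpha -> agree -> alpha
i=7: L=charlie R=charlie -> agree -> charlie
Index 0 -> CONFLICT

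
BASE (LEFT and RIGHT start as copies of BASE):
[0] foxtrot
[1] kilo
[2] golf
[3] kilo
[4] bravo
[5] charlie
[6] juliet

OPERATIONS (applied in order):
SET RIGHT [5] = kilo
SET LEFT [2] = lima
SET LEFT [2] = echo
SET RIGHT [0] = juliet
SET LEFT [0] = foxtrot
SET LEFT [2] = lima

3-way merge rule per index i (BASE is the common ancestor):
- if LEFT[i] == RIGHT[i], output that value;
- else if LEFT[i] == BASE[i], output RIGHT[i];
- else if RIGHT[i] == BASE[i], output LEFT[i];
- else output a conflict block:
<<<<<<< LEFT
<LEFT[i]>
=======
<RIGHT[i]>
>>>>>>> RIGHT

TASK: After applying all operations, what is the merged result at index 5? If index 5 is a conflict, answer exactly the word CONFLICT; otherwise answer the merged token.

Final LEFT:  [foxtrot, kilo, lima, kilo, bravo, charlie, juliet]
Final RIGHT: [juliet, kilo, golf, kilo, bravo, kilo, juliet]
i=0: L=foxtrot=BASE, R=juliet -> take RIGHT -> juliet
i=1: L=kilo R=kilo -> agree -> kilo
i=2: L=lima, R=golf=BASE -> take LEFT -> lima
i=3: L=kilo R=kilo -> agree -> kilo
i=4: L=bravo R=bravo -> agree -> bravo
i=5: L=charlie=BASE, R=kilo -> take RIGHT -> kilo
i=6: L=juliet R=juliet -> agree -> juliet
Index 5 -> kilo

Answer: kilo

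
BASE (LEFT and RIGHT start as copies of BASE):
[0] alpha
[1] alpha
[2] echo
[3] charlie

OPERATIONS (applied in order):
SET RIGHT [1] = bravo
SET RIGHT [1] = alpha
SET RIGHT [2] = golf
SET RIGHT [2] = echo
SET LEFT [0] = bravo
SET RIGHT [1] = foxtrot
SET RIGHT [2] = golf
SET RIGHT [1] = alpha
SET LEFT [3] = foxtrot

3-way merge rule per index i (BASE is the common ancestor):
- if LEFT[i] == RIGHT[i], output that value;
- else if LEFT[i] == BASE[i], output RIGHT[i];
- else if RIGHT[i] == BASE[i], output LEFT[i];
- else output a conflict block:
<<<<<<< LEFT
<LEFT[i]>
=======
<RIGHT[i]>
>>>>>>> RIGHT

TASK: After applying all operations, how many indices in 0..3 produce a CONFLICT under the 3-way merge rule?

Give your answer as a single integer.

Final LEFT:  [bravo, alpha, echo, foxtrot]
Final RIGHT: [alpha, alpha, golf, charlie]
i=0: L=bravo, R=alpha=BASE -> take LEFT -> bravo
i=1: L=alpha R=alpha -> agree -> alpha
i=2: L=echo=BASE, R=golf -> take RIGHT -> golf
i=3: L=foxtrot, R=charlie=BASE -> take LEFT -> foxtrot
Conflict count: 0

Answer: 0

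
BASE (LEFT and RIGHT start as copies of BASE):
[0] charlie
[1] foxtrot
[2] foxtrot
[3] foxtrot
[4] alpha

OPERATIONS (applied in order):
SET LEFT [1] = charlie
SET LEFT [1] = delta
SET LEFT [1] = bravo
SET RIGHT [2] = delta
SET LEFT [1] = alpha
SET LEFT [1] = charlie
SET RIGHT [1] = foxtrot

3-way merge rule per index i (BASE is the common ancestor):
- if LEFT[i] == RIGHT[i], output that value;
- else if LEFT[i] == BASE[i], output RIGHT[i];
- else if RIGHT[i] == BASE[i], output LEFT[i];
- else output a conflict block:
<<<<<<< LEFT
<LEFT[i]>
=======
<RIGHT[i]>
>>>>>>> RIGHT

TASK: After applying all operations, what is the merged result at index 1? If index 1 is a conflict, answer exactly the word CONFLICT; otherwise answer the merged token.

Answer: charlie

Derivation:
Final LEFT:  [charlie, charlie, foxtrot, foxtrot, alpha]
Final RIGHT: [charlie, foxtrot, delta, foxtrot, alpha]
i=0: L=charlie R=charlie -> agree -> charlie
i=1: L=charlie, R=foxtrot=BASE -> take LEFT -> charlie
i=2: L=foxtrot=BASE, R=delta -> take RIGHT -> delta
i=3: L=foxtrot R=foxtrot -> agree -> foxtrot
i=4: L=alpha R=alpha -> agree -> alpha
Index 1 -> charlie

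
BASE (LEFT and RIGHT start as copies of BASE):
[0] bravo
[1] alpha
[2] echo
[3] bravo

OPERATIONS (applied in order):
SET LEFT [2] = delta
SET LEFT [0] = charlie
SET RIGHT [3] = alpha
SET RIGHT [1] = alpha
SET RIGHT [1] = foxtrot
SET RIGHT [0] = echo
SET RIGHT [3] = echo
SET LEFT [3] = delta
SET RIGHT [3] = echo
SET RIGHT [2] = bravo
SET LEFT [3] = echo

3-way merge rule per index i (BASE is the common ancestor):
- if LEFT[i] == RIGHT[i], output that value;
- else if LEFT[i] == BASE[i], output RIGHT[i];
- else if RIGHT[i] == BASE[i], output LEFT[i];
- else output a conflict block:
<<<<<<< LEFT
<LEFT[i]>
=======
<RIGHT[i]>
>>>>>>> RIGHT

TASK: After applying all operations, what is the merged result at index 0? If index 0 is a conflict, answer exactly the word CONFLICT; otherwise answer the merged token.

Answer: CONFLICT

Derivation:
Final LEFT:  [charlie, alpha, delta, echo]
Final RIGHT: [echo, foxtrot, bravo, echo]
i=0: BASE=bravo L=charlie R=echo all differ -> CONFLICT
i=1: L=alpha=BASE, R=foxtrot -> take RIGHT -> foxtrot
i=2: BASE=echo L=delta R=bravo all differ -> CONFLICT
i=3: L=echo R=echo -> agree -> echo
Index 0 -> CONFLICT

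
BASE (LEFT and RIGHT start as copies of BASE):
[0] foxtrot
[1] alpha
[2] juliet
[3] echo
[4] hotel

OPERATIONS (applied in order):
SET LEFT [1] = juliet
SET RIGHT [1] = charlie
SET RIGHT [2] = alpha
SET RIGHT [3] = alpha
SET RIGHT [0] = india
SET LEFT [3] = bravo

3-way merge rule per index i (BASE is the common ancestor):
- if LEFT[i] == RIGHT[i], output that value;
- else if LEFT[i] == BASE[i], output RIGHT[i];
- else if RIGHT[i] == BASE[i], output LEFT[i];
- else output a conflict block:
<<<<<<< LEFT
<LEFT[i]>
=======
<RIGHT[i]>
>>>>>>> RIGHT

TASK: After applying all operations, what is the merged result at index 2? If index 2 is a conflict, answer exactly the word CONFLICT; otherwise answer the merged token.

Answer: alpha

Derivation:
Final LEFT:  [foxtrot, juliet, juliet, bravo, hotel]
Final RIGHT: [india, charlie, alpha, alpha, hotel]
i=0: L=foxtrot=BASE, R=india -> take RIGHT -> india
i=1: BASE=alpha L=juliet R=charlie all differ -> CONFLICT
i=2: L=juliet=BASE, R=alpha -> take RIGHT -> alpha
i=3: BASE=echo L=bravo R=alpha all differ -> CONFLICT
i=4: L=hotel R=hotel -> agree -> hotel
Index 2 -> alpha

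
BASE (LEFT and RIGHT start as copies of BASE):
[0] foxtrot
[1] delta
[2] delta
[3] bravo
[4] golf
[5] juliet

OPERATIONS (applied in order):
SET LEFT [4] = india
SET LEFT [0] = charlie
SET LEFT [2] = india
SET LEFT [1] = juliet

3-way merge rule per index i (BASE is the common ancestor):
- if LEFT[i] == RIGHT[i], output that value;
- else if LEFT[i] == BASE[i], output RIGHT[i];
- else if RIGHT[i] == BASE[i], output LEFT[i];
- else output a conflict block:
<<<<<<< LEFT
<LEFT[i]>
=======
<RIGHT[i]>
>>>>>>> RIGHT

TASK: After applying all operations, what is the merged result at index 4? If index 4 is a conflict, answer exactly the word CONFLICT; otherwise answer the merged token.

Answer: india

Derivation:
Final LEFT:  [charlie, juliet, india, bravo, india, juliet]
Final RIGHT: [foxtrot, delta, delta, bravo, golf, juliet]
i=0: L=charlie, R=foxtrot=BASE -> take LEFT -> charlie
i=1: L=juliet, R=delta=BASE -> take LEFT -> juliet
i=2: L=india, R=delta=BASE -> take LEFT -> india
i=3: L=bravo R=bravo -> agree -> bravo
i=4: L=india, R=golf=BASE -> take LEFT -> india
i=5: L=juliet R=juliet -> agree -> juliet
Index 4 -> india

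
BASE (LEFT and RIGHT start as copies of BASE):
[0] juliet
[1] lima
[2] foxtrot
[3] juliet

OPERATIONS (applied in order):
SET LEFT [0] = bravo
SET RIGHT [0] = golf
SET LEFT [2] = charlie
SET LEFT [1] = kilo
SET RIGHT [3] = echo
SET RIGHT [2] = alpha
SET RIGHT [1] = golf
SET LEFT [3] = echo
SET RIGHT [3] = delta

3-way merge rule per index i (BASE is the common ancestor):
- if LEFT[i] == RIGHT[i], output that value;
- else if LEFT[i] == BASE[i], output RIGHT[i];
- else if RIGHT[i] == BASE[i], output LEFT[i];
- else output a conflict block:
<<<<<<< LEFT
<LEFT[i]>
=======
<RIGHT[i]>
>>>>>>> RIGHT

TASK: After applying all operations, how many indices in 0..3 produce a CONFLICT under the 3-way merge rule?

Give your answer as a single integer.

Answer: 4

Derivation:
Final LEFT:  [bravo, kilo, charlie, echo]
Final RIGHT: [golf, golf, alpha, delta]
i=0: BASE=juliet L=bravo R=golf all differ -> CONFLICT
i=1: BASE=lima L=kilo R=golf all differ -> CONFLICT
i=2: BASE=foxtrot L=charlie R=alpha all differ -> CONFLICT
i=3: BASE=juliet L=echo R=delta all differ -> CONFLICT
Conflict count: 4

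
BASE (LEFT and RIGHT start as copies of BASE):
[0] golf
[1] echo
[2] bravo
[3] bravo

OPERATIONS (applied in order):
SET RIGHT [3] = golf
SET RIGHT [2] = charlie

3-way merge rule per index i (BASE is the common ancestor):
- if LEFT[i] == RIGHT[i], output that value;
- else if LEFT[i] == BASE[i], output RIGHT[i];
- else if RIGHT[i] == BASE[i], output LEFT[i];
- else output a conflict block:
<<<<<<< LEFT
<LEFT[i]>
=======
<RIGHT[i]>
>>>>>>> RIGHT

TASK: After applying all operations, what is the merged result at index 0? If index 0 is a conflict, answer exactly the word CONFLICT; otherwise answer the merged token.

Final LEFT:  [golf, echo, bravo, bravo]
Final RIGHT: [golf, echo, charlie, golf]
i=0: L=golf R=golf -> agree -> golf
i=1: L=echo R=echo -> agree -> echo
i=2: L=bravo=BASE, R=charlie -> take RIGHT -> charlie
i=3: L=bravo=BASE, R=golf -> take RIGHT -> golf
Index 0 -> golf

Answer: golf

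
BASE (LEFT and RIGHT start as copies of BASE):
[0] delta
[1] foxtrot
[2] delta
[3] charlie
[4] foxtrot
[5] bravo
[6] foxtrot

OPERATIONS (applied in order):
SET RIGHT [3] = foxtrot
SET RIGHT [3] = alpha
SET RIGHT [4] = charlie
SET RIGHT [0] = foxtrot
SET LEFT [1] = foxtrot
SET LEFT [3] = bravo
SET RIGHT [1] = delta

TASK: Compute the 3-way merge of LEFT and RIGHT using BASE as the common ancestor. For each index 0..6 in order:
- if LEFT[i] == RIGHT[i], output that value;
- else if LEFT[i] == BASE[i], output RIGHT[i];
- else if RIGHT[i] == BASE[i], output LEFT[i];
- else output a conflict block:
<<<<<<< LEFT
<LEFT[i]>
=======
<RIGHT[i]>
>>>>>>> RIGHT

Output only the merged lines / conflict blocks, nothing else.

Final LEFT:  [delta, foxtrot, delta, bravo, foxtrot, bravo, foxtrot]
Final RIGHT: [foxtrot, delta, delta, alpha, charlie, bravo, foxtrot]
i=0: L=delta=BASE, R=foxtrot -> take RIGHT -> foxtrot
i=1: L=foxtrot=BASE, R=delta -> take RIGHT -> delta
i=2: L=delta R=delta -> agree -> delta
i=3: BASE=charlie L=bravo R=alpha all differ -> CONFLICT
i=4: L=foxtrot=BASE, R=charlie -> take RIGHT -> charlie
i=5: L=bravo R=bravo -> agree -> bravo
i=6: L=foxtrot R=foxtrot -> agree -> foxtrot

Answer: foxtrot
delta
delta
<<<<<<< LEFT
bravo
=======
alpha
>>>>>>> RIGHT
charlie
bravo
foxtrot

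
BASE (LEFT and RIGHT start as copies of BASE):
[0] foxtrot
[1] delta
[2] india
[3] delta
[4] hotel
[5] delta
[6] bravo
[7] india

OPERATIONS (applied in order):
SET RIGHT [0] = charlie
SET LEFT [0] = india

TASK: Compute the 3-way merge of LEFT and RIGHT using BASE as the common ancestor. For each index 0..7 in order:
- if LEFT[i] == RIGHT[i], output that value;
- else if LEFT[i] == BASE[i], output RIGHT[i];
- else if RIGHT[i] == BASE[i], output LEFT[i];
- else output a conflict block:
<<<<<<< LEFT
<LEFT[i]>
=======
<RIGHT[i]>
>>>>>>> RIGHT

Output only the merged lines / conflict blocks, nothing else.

Final LEFT:  [india, delta, india, delta, hotel, delta, bravo, india]
Final RIGHT: [charlie, delta, india, delta, hotel, delta, bravo, india]
i=0: BASE=foxtrot L=india R=charlie all differ -> CONFLICT
i=1: L=delta R=delta -> agree -> delta
i=2: L=india R=india -> agree -> india
i=3: L=delta R=delta -> agree -> delta
i=4: L=hotel R=hotel -> agree -> hotel
i=5: L=delta R=delta -> agree -> delta
i=6: L=bravo R=bravo -> agree -> bravo
i=7: L=india R=india -> agree -> india

Answer: <<<<<<< LEFT
india
=======
charlie
>>>>>>> RIGHT
delta
india
delta
hotel
delta
bravo
india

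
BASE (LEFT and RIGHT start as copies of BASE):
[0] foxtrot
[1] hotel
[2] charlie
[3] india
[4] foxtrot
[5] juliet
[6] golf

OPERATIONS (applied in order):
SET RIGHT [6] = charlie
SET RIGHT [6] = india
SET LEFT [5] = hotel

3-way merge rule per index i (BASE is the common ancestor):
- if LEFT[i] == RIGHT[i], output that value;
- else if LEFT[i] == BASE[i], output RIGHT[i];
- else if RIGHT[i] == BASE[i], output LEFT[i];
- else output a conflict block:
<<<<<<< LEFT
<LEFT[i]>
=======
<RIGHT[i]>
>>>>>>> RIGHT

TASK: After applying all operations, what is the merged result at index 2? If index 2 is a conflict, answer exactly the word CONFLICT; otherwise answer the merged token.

Answer: charlie

Derivation:
Final LEFT:  [foxtrot, hotel, charlie, india, foxtrot, hotel, golf]
Final RIGHT: [foxtrot, hotel, charlie, india, foxtrot, juliet, india]
i=0: L=foxtrot R=foxtrot -> agree -> foxtrot
i=1: L=hotel R=hotel -> agree -> hotel
i=2: L=charlie R=charlie -> agree -> charlie
i=3: L=india R=india -> agree -> india
i=4: L=foxtrot R=foxtrot -> agree -> foxtrot
i=5: L=hotel, R=juliet=BASE -> take LEFT -> hotel
i=6: L=golf=BASE, R=india -> take RIGHT -> india
Index 2 -> charlie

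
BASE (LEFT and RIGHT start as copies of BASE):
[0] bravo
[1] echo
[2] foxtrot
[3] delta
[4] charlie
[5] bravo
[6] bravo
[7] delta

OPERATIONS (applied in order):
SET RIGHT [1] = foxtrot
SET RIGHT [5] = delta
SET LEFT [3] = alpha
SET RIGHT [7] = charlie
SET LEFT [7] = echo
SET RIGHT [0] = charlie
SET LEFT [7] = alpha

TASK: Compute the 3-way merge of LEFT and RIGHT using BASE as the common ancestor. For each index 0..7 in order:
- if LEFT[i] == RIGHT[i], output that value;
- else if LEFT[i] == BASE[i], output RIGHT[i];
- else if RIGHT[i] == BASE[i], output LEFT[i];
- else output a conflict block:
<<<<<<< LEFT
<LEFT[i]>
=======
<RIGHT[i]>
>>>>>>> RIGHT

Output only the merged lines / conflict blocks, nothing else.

Final LEFT:  [bravo, echo, foxtrot, alpha, charlie, bravo, bravo, alpha]
Final RIGHT: [charlie, foxtrot, foxtrot, delta, charlie, delta, bravo, charlie]
i=0: L=bravo=BASE, R=charlie -> take RIGHT -> charlie
i=1: L=echo=BASE, R=foxtrot -> take RIGHT -> foxtrot
i=2: L=foxtrot R=foxtrot -> agree -> foxtrot
i=3: L=alpha, R=delta=BASE -> take LEFT -> alpha
i=4: L=charlie R=charlie -> agree -> charlie
i=5: L=bravo=BASE, R=delta -> take RIGHT -> delta
i=6: L=bravo R=bravo -> agree -> bravo
i=7: BASE=delta L=alpha R=charlie all differ -> CONFLICT

Answer: charlie
foxtrot
foxtrot
alpha
charlie
delta
bravo
<<<<<<< LEFT
alpha
=======
charlie
>>>>>>> RIGHT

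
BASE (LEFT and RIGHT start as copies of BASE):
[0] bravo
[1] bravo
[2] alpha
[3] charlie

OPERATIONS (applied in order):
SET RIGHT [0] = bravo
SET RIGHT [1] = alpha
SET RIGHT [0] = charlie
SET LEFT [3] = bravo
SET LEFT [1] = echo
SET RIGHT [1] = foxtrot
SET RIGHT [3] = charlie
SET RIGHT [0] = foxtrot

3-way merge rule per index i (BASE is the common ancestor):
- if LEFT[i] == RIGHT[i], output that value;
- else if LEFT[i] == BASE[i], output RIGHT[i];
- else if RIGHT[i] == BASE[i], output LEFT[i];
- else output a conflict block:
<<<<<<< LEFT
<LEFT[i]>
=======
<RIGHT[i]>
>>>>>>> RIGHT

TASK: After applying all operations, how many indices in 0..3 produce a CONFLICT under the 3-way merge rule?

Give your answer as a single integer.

Final LEFT:  [bravo, echo, alpha, bravo]
Final RIGHT: [foxtrot, foxtrot, alpha, charlie]
i=0: L=bravo=BASE, R=foxtrot -> take RIGHT -> foxtrot
i=1: BASE=bravo L=echo R=foxtrot all differ -> CONFLICT
i=2: L=alpha R=alpha -> agree -> alpha
i=3: L=bravo, R=charlie=BASE -> take LEFT -> bravo
Conflict count: 1

Answer: 1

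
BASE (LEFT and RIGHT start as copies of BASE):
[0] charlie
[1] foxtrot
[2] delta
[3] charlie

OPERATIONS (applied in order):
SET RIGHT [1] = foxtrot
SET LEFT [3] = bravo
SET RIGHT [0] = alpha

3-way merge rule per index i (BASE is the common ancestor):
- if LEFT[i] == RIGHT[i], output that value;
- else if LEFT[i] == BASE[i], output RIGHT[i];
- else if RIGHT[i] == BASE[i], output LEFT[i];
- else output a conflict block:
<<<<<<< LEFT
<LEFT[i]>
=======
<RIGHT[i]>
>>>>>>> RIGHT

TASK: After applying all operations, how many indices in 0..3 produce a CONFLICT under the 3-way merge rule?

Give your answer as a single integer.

Answer: 0

Derivation:
Final LEFT:  [charlie, foxtrot, delta, bravo]
Final RIGHT: [alpha, foxtrot, delta, charlie]
i=0: L=charlie=BASE, R=alpha -> take RIGHT -> alpha
i=1: L=foxtrot R=foxtrot -> agree -> foxtrot
i=2: L=delta R=delta -> agree -> delta
i=3: L=bravo, R=charlie=BASE -> take LEFT -> bravo
Conflict count: 0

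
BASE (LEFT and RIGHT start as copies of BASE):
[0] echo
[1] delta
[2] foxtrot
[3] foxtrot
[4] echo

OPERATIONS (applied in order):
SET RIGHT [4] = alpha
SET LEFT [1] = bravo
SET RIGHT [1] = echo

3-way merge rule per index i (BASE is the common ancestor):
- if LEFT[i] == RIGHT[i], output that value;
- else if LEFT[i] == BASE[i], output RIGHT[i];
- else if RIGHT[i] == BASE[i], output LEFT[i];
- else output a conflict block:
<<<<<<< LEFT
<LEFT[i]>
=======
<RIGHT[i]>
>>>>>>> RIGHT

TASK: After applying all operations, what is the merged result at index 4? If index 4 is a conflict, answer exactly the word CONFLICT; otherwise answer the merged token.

Final LEFT:  [echo, bravo, foxtrot, foxtrot, echo]
Final RIGHT: [echo, echo, foxtrot, foxtrot, alpha]
i=0: L=echo R=echo -> agree -> echo
i=1: BASE=delta L=bravo R=echo all differ -> CONFLICT
i=2: L=foxtrot R=foxtrot -> agree -> foxtrot
i=3: L=foxtrot R=foxtrot -> agree -> foxtrot
i=4: L=echo=BASE, R=alpha -> take RIGHT -> alpha
Index 4 -> alpha

Answer: alpha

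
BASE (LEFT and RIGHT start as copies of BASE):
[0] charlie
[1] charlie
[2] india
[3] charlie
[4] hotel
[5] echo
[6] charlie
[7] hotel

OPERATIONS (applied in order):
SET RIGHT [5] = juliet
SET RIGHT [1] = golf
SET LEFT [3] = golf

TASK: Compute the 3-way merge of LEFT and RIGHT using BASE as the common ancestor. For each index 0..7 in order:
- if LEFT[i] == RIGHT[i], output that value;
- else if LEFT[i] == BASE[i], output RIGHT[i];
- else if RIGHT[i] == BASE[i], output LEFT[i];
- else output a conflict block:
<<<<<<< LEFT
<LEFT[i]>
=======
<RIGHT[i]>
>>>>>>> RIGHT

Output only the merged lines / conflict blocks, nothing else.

Answer: charlie
golf
india
golf
hotel
juliet
charlie
hotel

Derivation:
Final LEFT:  [charlie, charlie, india, golf, hotel, echo, charlie, hotel]
Final RIGHT: [charlie, golf, india, charlie, hotel, juliet, charlie, hotel]
i=0: L=charlie R=charlie -> agree -> charlie
i=1: L=charlie=BASE, R=golf -> take RIGHT -> golf
i=2: L=india R=india -> agree -> india
i=3: L=golf, R=charlie=BASE -> take LEFT -> golf
i=4: L=hotel R=hotel -> agree -> hotel
i=5: L=echo=BASE, R=juliet -> take RIGHT -> juliet
i=6: L=charlie R=charlie -> agree -> charlie
i=7: L=hotel R=hotel -> agree -> hotel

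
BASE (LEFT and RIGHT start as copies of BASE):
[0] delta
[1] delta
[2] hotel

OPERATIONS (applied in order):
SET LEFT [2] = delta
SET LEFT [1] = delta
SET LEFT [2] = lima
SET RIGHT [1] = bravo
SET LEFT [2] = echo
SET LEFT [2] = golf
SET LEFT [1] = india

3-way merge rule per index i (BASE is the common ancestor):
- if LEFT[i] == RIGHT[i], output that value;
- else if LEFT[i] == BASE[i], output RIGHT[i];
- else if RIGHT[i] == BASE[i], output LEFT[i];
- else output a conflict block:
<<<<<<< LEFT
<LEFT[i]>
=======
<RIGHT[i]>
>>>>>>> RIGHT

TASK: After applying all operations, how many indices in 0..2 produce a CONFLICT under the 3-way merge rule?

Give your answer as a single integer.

Answer: 1

Derivation:
Final LEFT:  [delta, india, golf]
Final RIGHT: [delta, bravo, hotel]
i=0: L=delta R=delta -> agree -> delta
i=1: BASE=delta L=india R=bravo all differ -> CONFLICT
i=2: L=golf, R=hotel=BASE -> take LEFT -> golf
Conflict count: 1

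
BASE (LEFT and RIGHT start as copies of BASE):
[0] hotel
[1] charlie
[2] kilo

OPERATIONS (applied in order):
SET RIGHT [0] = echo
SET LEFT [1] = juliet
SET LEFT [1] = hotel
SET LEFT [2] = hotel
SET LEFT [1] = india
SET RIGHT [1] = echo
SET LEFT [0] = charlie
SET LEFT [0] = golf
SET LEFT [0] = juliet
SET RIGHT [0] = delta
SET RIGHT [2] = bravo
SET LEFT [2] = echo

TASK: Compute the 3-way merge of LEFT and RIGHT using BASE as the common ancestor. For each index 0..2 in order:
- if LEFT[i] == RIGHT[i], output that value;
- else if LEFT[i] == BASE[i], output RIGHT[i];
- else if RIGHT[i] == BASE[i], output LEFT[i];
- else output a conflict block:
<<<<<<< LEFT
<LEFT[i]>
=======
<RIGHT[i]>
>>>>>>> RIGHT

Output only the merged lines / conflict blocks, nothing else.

Final LEFT:  [juliet, india, echo]
Final RIGHT: [delta, echo, bravo]
i=0: BASE=hotel L=juliet R=delta all differ -> CONFLICT
i=1: BASE=charlie L=india R=echo all differ -> CONFLICT
i=2: BASE=kilo L=echo R=bravo all differ -> CONFLICT

Answer: <<<<<<< LEFT
juliet
=======
delta
>>>>>>> RIGHT
<<<<<<< LEFT
india
=======
echo
>>>>>>> RIGHT
<<<<<<< LEFT
echo
=======
bravo
>>>>>>> RIGHT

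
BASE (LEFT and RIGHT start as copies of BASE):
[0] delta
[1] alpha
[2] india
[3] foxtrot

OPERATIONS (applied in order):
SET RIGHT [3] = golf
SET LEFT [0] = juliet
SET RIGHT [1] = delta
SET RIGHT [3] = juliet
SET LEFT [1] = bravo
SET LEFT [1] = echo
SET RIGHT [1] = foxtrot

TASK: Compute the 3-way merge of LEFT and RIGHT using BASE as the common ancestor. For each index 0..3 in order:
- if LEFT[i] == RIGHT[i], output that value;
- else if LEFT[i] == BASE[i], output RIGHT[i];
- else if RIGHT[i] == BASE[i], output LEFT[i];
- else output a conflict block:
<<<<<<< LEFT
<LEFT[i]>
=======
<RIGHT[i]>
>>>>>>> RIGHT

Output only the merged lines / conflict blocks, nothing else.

Answer: juliet
<<<<<<< LEFT
echo
=======
foxtrot
>>>>>>> RIGHT
india
juliet

Derivation:
Final LEFT:  [juliet, echo, india, foxtrot]
Final RIGHT: [delta, foxtrot, india, juliet]
i=0: L=juliet, R=delta=BASE -> take LEFT -> juliet
i=1: BASE=alpha L=echo R=foxtrot all differ -> CONFLICT
i=2: L=india R=india -> agree -> india
i=3: L=foxtrot=BASE, R=juliet -> take RIGHT -> juliet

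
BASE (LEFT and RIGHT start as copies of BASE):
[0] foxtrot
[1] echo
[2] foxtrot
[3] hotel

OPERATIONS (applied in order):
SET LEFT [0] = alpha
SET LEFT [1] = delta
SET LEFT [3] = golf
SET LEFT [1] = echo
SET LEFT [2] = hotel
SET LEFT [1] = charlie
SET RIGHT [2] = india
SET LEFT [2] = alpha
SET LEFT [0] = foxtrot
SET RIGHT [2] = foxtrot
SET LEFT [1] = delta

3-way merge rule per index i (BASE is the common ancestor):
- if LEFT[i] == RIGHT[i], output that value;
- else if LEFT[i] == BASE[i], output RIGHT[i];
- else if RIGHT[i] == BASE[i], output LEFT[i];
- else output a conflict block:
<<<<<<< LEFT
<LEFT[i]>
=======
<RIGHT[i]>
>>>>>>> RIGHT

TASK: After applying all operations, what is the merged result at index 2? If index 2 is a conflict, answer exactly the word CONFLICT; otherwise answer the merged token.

Answer: alpha

Derivation:
Final LEFT:  [foxtrot, delta, alpha, golf]
Final RIGHT: [foxtrot, echo, foxtrot, hotel]
i=0: L=foxtrot R=foxtrot -> agree -> foxtrot
i=1: L=delta, R=echo=BASE -> take LEFT -> delta
i=2: L=alpha, R=foxtrot=BASE -> take LEFT -> alpha
i=3: L=golf, R=hotel=BASE -> take LEFT -> golf
Index 2 -> alpha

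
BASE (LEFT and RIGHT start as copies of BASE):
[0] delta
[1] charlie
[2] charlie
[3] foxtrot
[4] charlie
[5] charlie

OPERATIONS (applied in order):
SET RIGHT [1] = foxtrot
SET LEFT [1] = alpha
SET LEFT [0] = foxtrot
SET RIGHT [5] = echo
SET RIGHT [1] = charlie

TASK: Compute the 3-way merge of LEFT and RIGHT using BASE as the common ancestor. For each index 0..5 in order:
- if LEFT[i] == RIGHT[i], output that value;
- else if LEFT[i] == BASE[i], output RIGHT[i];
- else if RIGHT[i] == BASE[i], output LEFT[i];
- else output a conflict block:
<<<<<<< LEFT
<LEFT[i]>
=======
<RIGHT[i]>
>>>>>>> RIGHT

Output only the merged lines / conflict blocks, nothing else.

Final LEFT:  [foxtrot, alpha, charlie, foxtrot, charlie, charlie]
Final RIGHT: [delta, charlie, charlie, foxtrot, charlie, echo]
i=0: L=foxtrot, R=delta=BASE -> take LEFT -> foxtrot
i=1: L=alpha, R=charlie=BASE -> take LEFT -> alpha
i=2: L=charlie R=charlie -> agree -> charlie
i=3: L=foxtrot R=foxtrot -> agree -> foxtrot
i=4: L=charlie R=charlie -> agree -> charlie
i=5: L=charlie=BASE, R=echo -> take RIGHT -> echo

Answer: foxtrot
alpha
charlie
foxtrot
charlie
echo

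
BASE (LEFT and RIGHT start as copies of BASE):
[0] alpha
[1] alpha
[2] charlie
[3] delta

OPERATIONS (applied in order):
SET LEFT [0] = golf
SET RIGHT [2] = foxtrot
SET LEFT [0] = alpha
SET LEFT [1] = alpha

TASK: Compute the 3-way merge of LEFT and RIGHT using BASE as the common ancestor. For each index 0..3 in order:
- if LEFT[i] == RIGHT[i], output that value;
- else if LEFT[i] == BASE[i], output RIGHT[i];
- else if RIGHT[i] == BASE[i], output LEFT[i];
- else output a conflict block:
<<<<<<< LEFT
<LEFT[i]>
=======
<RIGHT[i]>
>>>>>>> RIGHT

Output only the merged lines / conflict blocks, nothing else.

Final LEFT:  [alpha, alpha, charlie, delta]
Final RIGHT: [alpha, alpha, foxtrot, delta]
i=0: L=alpha R=alpha -> agree -> alpha
i=1: L=alpha R=alpha -> agree -> alpha
i=2: L=charlie=BASE, R=foxtrot -> take RIGHT -> foxtrot
i=3: L=delta R=delta -> agree -> delta

Answer: alpha
alpha
foxtrot
delta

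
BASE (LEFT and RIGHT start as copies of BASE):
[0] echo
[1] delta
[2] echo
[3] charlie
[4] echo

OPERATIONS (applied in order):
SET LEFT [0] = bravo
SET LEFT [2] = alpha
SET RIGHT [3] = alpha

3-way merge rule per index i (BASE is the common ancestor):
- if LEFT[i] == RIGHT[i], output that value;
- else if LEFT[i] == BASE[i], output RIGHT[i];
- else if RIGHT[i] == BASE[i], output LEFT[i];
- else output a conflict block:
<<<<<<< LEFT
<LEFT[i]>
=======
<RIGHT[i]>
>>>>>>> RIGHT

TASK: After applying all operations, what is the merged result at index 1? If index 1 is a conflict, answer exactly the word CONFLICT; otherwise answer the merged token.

Answer: delta

Derivation:
Final LEFT:  [bravo, delta, alpha, charlie, echo]
Final RIGHT: [echo, delta, echo, alpha, echo]
i=0: L=bravo, R=echo=BASE -> take LEFT -> bravo
i=1: L=delta R=delta -> agree -> delta
i=2: L=alpha, R=echo=BASE -> take LEFT -> alpha
i=3: L=charlie=BASE, R=alpha -> take RIGHT -> alpha
i=4: L=echo R=echo -> agree -> echo
Index 1 -> delta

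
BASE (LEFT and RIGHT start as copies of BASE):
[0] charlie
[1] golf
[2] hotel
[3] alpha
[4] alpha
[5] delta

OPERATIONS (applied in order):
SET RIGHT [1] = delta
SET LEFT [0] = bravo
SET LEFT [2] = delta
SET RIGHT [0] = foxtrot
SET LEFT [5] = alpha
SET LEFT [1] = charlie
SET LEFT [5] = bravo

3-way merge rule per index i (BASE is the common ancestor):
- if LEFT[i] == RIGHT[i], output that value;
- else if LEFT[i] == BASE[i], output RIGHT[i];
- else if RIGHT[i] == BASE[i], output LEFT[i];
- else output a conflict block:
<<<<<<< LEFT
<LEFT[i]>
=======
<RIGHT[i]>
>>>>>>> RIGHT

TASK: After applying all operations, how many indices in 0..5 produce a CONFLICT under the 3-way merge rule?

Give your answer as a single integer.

Final LEFT:  [bravo, charlie, delta, alpha, alpha, bravo]
Final RIGHT: [foxtrot, delta, hotel, alpha, alpha, delta]
i=0: BASE=charlie L=bravo R=foxtrot all differ -> CONFLICT
i=1: BASE=golf L=charlie R=delta all differ -> CONFLICT
i=2: L=delta, R=hotel=BASE -> take LEFT -> delta
i=3: L=alpha R=alpha -> agree -> alpha
i=4: L=alpha R=alpha -> agree -> alpha
i=5: L=bravo, R=delta=BASE -> take LEFT -> bravo
Conflict count: 2

Answer: 2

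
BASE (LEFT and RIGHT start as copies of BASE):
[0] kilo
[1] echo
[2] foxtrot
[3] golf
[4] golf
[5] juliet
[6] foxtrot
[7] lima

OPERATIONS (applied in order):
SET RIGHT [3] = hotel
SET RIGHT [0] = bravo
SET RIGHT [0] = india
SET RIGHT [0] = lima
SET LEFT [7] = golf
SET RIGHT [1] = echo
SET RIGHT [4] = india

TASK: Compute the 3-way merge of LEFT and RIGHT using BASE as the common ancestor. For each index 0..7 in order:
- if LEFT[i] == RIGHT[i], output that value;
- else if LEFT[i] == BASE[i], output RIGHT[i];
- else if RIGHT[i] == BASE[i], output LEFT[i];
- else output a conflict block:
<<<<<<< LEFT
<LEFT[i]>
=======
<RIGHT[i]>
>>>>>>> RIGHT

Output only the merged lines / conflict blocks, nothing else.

Final LEFT:  [kilo, echo, foxtrot, golf, golf, juliet, foxtrot, golf]
Final RIGHT: [lima, echo, foxtrot, hotel, india, juliet, foxtrot, lima]
i=0: L=kilo=BASE, R=lima -> take RIGHT -> lima
i=1: L=echo R=echo -> agree -> echo
i=2: L=foxtrot R=foxtrot -> agree -> foxtrot
i=3: L=golf=BASE, R=hotel -> take RIGHT -> hotel
i=4: L=golf=BASE, R=india -> take RIGHT -> india
i=5: L=juliet R=juliet -> agree -> juliet
i=6: L=foxtrot R=foxtrot -> agree -> foxtrot
i=7: L=golf, R=lima=BASE -> take LEFT -> golf

Answer: lima
echo
foxtrot
hotel
india
juliet
foxtrot
golf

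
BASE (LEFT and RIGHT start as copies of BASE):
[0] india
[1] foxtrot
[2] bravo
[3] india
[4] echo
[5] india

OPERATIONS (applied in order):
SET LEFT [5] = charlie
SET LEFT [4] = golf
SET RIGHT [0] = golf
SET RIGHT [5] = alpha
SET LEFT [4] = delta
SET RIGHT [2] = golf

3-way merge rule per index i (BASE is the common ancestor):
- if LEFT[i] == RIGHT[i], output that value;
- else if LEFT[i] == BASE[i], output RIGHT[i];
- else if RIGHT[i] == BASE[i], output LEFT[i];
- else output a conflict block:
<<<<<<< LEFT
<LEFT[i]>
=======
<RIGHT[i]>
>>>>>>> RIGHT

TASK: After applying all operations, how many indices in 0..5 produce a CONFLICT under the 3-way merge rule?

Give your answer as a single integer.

Answer: 1

Derivation:
Final LEFT:  [india, foxtrot, bravo, india, delta, charlie]
Final RIGHT: [golf, foxtrot, golf, india, echo, alpha]
i=0: L=india=BASE, R=golf -> take RIGHT -> golf
i=1: L=foxtrot R=foxtrot -> agree -> foxtrot
i=2: L=bravo=BASE, R=golf -> take RIGHT -> golf
i=3: L=india R=india -> agree -> india
i=4: L=delta, R=echo=BASE -> take LEFT -> delta
i=5: BASE=india L=charlie R=alpha all differ -> CONFLICT
Conflict count: 1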